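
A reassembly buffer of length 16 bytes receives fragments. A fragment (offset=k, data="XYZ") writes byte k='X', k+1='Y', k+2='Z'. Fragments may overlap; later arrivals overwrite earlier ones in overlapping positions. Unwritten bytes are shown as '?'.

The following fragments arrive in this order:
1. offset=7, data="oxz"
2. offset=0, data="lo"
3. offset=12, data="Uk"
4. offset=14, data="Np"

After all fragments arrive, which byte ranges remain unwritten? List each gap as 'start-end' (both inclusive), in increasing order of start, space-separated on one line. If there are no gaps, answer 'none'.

Fragment 1: offset=7 len=3
Fragment 2: offset=0 len=2
Fragment 3: offset=12 len=2
Fragment 4: offset=14 len=2
Gaps: 2-6 10-11

Answer: 2-6 10-11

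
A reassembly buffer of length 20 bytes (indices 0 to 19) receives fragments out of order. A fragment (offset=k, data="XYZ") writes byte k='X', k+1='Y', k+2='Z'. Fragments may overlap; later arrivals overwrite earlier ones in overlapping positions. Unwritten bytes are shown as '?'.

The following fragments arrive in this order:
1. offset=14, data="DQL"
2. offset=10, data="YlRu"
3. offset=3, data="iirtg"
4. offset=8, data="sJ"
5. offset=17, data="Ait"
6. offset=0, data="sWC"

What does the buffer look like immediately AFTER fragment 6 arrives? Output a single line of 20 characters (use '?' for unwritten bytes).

Answer: sWCiirtgsJYlRuDQLAit

Derivation:
Fragment 1: offset=14 data="DQL" -> buffer=??????????????DQL???
Fragment 2: offset=10 data="YlRu" -> buffer=??????????YlRuDQL???
Fragment 3: offset=3 data="iirtg" -> buffer=???iirtg??YlRuDQL???
Fragment 4: offset=8 data="sJ" -> buffer=???iirtgsJYlRuDQL???
Fragment 5: offset=17 data="Ait" -> buffer=???iirtgsJYlRuDQLAit
Fragment 6: offset=0 data="sWC" -> buffer=sWCiirtgsJYlRuDQLAit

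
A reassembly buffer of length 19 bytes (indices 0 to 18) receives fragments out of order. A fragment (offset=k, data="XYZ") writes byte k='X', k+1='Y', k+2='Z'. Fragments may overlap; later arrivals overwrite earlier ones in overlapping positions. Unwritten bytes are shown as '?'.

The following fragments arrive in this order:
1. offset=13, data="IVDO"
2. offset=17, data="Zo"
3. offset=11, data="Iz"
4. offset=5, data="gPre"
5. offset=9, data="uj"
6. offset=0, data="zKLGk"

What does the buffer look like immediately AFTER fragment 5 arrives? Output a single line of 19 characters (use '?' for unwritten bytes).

Fragment 1: offset=13 data="IVDO" -> buffer=?????????????IVDO??
Fragment 2: offset=17 data="Zo" -> buffer=?????????????IVDOZo
Fragment 3: offset=11 data="Iz" -> buffer=???????????IzIVDOZo
Fragment 4: offset=5 data="gPre" -> buffer=?????gPre??IzIVDOZo
Fragment 5: offset=9 data="uj" -> buffer=?????gPreujIzIVDOZo

Answer: ?????gPreujIzIVDOZo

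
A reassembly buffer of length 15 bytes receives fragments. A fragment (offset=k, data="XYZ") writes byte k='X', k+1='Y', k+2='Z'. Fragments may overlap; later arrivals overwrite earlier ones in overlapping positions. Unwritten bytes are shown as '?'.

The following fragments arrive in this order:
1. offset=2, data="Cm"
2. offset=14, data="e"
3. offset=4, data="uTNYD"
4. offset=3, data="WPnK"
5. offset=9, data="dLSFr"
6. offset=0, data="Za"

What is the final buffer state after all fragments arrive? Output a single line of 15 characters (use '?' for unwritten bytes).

Fragment 1: offset=2 data="Cm" -> buffer=??Cm???????????
Fragment 2: offset=14 data="e" -> buffer=??Cm??????????e
Fragment 3: offset=4 data="uTNYD" -> buffer=??CmuTNYD?????e
Fragment 4: offset=3 data="WPnK" -> buffer=??CWPnKYD?????e
Fragment 5: offset=9 data="dLSFr" -> buffer=??CWPnKYDdLSFre
Fragment 6: offset=0 data="Za" -> buffer=ZaCWPnKYDdLSFre

Answer: ZaCWPnKYDdLSFre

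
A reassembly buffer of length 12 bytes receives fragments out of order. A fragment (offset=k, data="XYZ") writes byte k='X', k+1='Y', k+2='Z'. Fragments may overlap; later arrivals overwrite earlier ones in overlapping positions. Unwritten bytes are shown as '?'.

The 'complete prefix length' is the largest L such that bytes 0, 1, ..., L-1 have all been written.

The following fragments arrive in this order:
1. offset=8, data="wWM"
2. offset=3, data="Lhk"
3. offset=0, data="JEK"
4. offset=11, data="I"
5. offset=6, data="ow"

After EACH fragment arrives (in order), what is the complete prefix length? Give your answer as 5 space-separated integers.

Answer: 0 0 6 6 12

Derivation:
Fragment 1: offset=8 data="wWM" -> buffer=????????wWM? -> prefix_len=0
Fragment 2: offset=3 data="Lhk" -> buffer=???Lhk??wWM? -> prefix_len=0
Fragment 3: offset=0 data="JEK" -> buffer=JEKLhk??wWM? -> prefix_len=6
Fragment 4: offset=11 data="I" -> buffer=JEKLhk??wWMI -> prefix_len=6
Fragment 5: offset=6 data="ow" -> buffer=JEKLhkowwWMI -> prefix_len=12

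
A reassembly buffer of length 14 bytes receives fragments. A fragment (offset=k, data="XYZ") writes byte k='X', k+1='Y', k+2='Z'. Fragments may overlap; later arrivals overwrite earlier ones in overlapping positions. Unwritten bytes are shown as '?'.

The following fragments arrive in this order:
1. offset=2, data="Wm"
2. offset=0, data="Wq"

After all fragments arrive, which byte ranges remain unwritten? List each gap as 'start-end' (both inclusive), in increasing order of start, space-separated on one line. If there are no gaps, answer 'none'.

Answer: 4-13

Derivation:
Fragment 1: offset=2 len=2
Fragment 2: offset=0 len=2
Gaps: 4-13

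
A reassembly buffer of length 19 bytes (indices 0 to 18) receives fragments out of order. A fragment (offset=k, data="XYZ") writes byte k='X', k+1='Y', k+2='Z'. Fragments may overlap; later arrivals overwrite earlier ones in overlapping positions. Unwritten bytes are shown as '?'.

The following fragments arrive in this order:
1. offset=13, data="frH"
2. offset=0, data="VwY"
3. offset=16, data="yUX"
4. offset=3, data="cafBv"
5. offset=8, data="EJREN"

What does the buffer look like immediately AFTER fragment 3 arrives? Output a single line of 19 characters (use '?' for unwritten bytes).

Fragment 1: offset=13 data="frH" -> buffer=?????????????frH???
Fragment 2: offset=0 data="VwY" -> buffer=VwY??????????frH???
Fragment 3: offset=16 data="yUX" -> buffer=VwY??????????frHyUX

Answer: VwY??????????frHyUX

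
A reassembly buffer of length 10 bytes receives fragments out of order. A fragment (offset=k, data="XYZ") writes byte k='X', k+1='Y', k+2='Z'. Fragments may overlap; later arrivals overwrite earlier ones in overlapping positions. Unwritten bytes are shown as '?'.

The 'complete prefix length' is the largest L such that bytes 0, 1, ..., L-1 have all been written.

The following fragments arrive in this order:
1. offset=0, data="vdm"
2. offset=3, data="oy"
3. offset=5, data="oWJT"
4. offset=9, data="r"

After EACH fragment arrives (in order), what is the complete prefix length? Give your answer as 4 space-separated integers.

Answer: 3 5 9 10

Derivation:
Fragment 1: offset=0 data="vdm" -> buffer=vdm??????? -> prefix_len=3
Fragment 2: offset=3 data="oy" -> buffer=vdmoy????? -> prefix_len=5
Fragment 3: offset=5 data="oWJT" -> buffer=vdmoyoWJT? -> prefix_len=9
Fragment 4: offset=9 data="r" -> buffer=vdmoyoWJTr -> prefix_len=10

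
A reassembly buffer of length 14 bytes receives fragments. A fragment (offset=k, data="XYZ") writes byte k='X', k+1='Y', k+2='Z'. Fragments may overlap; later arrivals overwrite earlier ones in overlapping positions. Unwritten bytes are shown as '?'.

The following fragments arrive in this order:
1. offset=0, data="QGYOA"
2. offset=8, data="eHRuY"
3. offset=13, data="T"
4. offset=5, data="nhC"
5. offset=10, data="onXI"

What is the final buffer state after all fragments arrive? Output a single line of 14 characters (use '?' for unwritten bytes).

Fragment 1: offset=0 data="QGYOA" -> buffer=QGYOA?????????
Fragment 2: offset=8 data="eHRuY" -> buffer=QGYOA???eHRuY?
Fragment 3: offset=13 data="T" -> buffer=QGYOA???eHRuYT
Fragment 4: offset=5 data="nhC" -> buffer=QGYOAnhCeHRuYT
Fragment 5: offset=10 data="onXI" -> buffer=QGYOAnhCeHonXI

Answer: QGYOAnhCeHonXI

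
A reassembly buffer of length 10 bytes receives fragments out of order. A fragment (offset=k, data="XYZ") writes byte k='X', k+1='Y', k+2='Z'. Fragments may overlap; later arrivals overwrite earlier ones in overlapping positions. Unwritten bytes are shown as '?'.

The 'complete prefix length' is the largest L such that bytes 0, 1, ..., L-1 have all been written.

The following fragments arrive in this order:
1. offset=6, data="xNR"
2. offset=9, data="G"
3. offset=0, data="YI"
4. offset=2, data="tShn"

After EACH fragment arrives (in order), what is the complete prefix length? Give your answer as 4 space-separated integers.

Fragment 1: offset=6 data="xNR" -> buffer=??????xNR? -> prefix_len=0
Fragment 2: offset=9 data="G" -> buffer=??????xNRG -> prefix_len=0
Fragment 3: offset=0 data="YI" -> buffer=YI????xNRG -> prefix_len=2
Fragment 4: offset=2 data="tShn" -> buffer=YItShnxNRG -> prefix_len=10

Answer: 0 0 2 10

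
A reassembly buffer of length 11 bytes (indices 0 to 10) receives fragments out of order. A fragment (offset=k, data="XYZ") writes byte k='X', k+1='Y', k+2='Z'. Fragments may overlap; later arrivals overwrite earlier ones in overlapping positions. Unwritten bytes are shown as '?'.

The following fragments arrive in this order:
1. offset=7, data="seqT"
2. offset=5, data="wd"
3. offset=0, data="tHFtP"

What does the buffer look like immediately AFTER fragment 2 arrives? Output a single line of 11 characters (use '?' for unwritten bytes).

Answer: ?????wdseqT

Derivation:
Fragment 1: offset=7 data="seqT" -> buffer=???????seqT
Fragment 2: offset=5 data="wd" -> buffer=?????wdseqT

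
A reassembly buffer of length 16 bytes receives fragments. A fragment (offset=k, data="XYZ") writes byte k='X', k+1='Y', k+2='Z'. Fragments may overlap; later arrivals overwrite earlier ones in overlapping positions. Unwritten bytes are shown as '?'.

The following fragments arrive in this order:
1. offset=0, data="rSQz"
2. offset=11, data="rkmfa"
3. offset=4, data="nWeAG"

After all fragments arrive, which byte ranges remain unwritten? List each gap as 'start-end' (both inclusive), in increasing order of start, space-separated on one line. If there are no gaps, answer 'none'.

Answer: 9-10

Derivation:
Fragment 1: offset=0 len=4
Fragment 2: offset=11 len=5
Fragment 3: offset=4 len=5
Gaps: 9-10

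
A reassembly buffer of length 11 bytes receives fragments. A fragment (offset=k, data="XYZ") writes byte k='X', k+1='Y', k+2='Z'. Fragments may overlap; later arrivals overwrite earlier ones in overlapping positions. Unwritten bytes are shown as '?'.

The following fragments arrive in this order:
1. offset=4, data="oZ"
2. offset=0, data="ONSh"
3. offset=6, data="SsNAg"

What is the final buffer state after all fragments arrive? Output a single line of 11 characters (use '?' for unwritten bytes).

Fragment 1: offset=4 data="oZ" -> buffer=????oZ?????
Fragment 2: offset=0 data="ONSh" -> buffer=ONShoZ?????
Fragment 3: offset=6 data="SsNAg" -> buffer=ONShoZSsNAg

Answer: ONShoZSsNAg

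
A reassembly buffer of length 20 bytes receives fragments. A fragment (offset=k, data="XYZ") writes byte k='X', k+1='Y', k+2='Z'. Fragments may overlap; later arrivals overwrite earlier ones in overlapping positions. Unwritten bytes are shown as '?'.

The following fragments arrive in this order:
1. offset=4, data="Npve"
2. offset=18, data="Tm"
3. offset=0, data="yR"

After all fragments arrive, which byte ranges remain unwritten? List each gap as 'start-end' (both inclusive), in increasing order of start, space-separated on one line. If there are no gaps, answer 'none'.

Fragment 1: offset=4 len=4
Fragment 2: offset=18 len=2
Fragment 3: offset=0 len=2
Gaps: 2-3 8-17

Answer: 2-3 8-17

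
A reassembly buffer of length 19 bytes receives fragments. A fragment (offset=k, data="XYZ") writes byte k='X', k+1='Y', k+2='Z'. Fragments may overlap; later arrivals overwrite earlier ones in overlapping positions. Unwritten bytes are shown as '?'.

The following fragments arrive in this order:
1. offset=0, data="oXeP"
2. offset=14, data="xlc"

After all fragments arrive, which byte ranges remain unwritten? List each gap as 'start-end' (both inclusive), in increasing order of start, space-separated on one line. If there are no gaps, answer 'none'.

Fragment 1: offset=0 len=4
Fragment 2: offset=14 len=3
Gaps: 4-13 17-18

Answer: 4-13 17-18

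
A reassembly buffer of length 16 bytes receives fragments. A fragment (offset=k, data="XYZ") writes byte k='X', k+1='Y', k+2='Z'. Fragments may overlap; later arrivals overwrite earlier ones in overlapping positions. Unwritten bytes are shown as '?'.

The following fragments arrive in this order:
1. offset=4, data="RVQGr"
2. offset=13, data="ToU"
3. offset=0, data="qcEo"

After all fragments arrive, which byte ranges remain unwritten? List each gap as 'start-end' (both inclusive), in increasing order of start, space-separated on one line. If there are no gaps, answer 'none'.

Fragment 1: offset=4 len=5
Fragment 2: offset=13 len=3
Fragment 3: offset=0 len=4
Gaps: 9-12

Answer: 9-12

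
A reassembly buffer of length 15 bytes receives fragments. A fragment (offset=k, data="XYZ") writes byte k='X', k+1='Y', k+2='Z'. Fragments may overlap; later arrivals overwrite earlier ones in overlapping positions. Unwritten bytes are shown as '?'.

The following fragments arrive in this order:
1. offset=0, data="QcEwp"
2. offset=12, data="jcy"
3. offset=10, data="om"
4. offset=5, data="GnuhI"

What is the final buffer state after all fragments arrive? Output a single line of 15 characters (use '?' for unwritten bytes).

Answer: QcEwpGnuhIomjcy

Derivation:
Fragment 1: offset=0 data="QcEwp" -> buffer=QcEwp??????????
Fragment 2: offset=12 data="jcy" -> buffer=QcEwp???????jcy
Fragment 3: offset=10 data="om" -> buffer=QcEwp?????omjcy
Fragment 4: offset=5 data="GnuhI" -> buffer=QcEwpGnuhIomjcy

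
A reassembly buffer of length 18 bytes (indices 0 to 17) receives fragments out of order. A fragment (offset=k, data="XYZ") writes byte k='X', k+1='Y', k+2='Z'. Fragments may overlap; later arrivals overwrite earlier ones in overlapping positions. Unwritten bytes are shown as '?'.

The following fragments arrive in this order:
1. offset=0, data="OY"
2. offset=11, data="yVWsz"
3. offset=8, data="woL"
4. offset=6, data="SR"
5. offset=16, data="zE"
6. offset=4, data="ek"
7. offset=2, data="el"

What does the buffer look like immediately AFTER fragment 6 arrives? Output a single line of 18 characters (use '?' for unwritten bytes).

Fragment 1: offset=0 data="OY" -> buffer=OY????????????????
Fragment 2: offset=11 data="yVWsz" -> buffer=OY?????????yVWsz??
Fragment 3: offset=8 data="woL" -> buffer=OY??????woLyVWsz??
Fragment 4: offset=6 data="SR" -> buffer=OY????SRwoLyVWsz??
Fragment 5: offset=16 data="zE" -> buffer=OY????SRwoLyVWszzE
Fragment 6: offset=4 data="ek" -> buffer=OY??ekSRwoLyVWszzE

Answer: OY??ekSRwoLyVWszzE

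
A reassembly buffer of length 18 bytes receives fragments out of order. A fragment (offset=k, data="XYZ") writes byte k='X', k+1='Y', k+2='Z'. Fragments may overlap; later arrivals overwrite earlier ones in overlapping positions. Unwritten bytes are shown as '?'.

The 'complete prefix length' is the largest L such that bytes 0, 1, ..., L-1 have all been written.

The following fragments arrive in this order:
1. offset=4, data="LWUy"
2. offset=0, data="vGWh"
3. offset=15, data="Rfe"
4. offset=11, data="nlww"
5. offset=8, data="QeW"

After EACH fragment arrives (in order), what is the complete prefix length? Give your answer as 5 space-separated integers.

Fragment 1: offset=4 data="LWUy" -> buffer=????LWUy?????????? -> prefix_len=0
Fragment 2: offset=0 data="vGWh" -> buffer=vGWhLWUy?????????? -> prefix_len=8
Fragment 3: offset=15 data="Rfe" -> buffer=vGWhLWUy???????Rfe -> prefix_len=8
Fragment 4: offset=11 data="nlww" -> buffer=vGWhLWUy???nlwwRfe -> prefix_len=8
Fragment 5: offset=8 data="QeW" -> buffer=vGWhLWUyQeWnlwwRfe -> prefix_len=18

Answer: 0 8 8 8 18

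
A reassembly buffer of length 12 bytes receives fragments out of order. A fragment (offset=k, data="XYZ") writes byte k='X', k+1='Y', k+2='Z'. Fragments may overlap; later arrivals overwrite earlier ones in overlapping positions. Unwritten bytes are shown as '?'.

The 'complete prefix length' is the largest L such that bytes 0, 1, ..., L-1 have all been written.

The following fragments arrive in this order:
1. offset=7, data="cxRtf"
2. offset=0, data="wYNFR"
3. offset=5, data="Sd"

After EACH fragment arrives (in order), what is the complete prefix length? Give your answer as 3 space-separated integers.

Fragment 1: offset=7 data="cxRtf" -> buffer=???????cxRtf -> prefix_len=0
Fragment 2: offset=0 data="wYNFR" -> buffer=wYNFR??cxRtf -> prefix_len=5
Fragment 3: offset=5 data="Sd" -> buffer=wYNFRSdcxRtf -> prefix_len=12

Answer: 0 5 12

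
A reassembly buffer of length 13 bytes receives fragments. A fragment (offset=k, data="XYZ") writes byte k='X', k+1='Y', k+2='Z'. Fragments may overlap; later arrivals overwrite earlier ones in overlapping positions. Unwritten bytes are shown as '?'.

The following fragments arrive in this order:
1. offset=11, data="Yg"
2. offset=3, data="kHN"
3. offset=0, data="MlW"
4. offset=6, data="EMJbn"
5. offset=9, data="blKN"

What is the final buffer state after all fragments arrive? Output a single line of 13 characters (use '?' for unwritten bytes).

Answer: MlWkHNEMJblKN

Derivation:
Fragment 1: offset=11 data="Yg" -> buffer=???????????Yg
Fragment 2: offset=3 data="kHN" -> buffer=???kHN?????Yg
Fragment 3: offset=0 data="MlW" -> buffer=MlWkHN?????Yg
Fragment 4: offset=6 data="EMJbn" -> buffer=MlWkHNEMJbnYg
Fragment 5: offset=9 data="blKN" -> buffer=MlWkHNEMJblKN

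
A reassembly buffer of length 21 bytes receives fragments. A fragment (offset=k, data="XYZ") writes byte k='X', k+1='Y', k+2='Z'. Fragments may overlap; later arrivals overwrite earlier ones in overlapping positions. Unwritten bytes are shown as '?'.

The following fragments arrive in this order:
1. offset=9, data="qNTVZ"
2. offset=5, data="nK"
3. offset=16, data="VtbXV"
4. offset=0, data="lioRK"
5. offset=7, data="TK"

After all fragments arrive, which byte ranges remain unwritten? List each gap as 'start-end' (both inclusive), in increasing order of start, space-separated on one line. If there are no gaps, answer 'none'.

Answer: 14-15

Derivation:
Fragment 1: offset=9 len=5
Fragment 2: offset=5 len=2
Fragment 3: offset=16 len=5
Fragment 4: offset=0 len=5
Fragment 5: offset=7 len=2
Gaps: 14-15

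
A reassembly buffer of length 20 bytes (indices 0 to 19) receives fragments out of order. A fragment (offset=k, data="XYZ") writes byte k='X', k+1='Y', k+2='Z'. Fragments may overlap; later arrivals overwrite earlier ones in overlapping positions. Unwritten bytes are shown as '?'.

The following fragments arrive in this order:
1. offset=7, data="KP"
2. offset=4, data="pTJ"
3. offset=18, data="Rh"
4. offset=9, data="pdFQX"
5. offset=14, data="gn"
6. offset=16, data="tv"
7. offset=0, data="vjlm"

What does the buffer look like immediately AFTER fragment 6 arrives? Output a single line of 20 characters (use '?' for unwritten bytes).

Fragment 1: offset=7 data="KP" -> buffer=???????KP???????????
Fragment 2: offset=4 data="pTJ" -> buffer=????pTJKP???????????
Fragment 3: offset=18 data="Rh" -> buffer=????pTJKP?????????Rh
Fragment 4: offset=9 data="pdFQX" -> buffer=????pTJKPpdFQX????Rh
Fragment 5: offset=14 data="gn" -> buffer=????pTJKPpdFQXgn??Rh
Fragment 6: offset=16 data="tv" -> buffer=????pTJKPpdFQXgntvRh

Answer: ????pTJKPpdFQXgntvRh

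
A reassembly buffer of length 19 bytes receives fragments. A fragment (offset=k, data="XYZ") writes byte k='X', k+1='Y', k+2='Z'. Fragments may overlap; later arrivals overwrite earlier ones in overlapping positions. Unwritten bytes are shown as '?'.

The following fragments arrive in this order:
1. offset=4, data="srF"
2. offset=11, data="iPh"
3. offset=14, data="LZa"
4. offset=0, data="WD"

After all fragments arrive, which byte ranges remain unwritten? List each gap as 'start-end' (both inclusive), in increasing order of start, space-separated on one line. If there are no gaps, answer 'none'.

Fragment 1: offset=4 len=3
Fragment 2: offset=11 len=3
Fragment 3: offset=14 len=3
Fragment 4: offset=0 len=2
Gaps: 2-3 7-10 17-18

Answer: 2-3 7-10 17-18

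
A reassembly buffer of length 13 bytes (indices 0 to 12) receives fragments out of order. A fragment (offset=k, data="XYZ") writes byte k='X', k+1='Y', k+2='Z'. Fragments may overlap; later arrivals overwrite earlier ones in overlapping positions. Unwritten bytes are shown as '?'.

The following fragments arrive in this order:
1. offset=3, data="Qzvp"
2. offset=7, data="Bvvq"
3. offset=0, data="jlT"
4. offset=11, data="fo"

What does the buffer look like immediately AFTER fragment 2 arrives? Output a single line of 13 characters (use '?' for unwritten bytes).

Answer: ???QzvpBvvq??

Derivation:
Fragment 1: offset=3 data="Qzvp" -> buffer=???Qzvp??????
Fragment 2: offset=7 data="Bvvq" -> buffer=???QzvpBvvq??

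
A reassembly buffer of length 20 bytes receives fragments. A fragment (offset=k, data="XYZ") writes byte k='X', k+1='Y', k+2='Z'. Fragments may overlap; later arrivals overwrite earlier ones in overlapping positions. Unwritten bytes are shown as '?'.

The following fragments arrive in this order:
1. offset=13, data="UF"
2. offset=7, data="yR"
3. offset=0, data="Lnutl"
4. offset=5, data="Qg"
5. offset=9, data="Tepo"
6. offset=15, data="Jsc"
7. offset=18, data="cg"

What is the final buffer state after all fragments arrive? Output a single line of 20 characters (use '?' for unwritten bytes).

Fragment 1: offset=13 data="UF" -> buffer=?????????????UF?????
Fragment 2: offset=7 data="yR" -> buffer=???????yR????UF?????
Fragment 3: offset=0 data="Lnutl" -> buffer=Lnutl??yR????UF?????
Fragment 4: offset=5 data="Qg" -> buffer=LnutlQgyR????UF?????
Fragment 5: offset=9 data="Tepo" -> buffer=LnutlQgyRTepoUF?????
Fragment 6: offset=15 data="Jsc" -> buffer=LnutlQgyRTepoUFJsc??
Fragment 7: offset=18 data="cg" -> buffer=LnutlQgyRTepoUFJsccg

Answer: LnutlQgyRTepoUFJsccg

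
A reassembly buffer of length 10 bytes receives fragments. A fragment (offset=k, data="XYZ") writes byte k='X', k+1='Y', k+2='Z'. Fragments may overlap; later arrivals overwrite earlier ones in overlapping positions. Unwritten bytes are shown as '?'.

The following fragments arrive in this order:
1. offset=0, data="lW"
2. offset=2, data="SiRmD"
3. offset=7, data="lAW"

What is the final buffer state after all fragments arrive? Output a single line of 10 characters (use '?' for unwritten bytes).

Fragment 1: offset=0 data="lW" -> buffer=lW????????
Fragment 2: offset=2 data="SiRmD" -> buffer=lWSiRmD???
Fragment 3: offset=7 data="lAW" -> buffer=lWSiRmDlAW

Answer: lWSiRmDlAW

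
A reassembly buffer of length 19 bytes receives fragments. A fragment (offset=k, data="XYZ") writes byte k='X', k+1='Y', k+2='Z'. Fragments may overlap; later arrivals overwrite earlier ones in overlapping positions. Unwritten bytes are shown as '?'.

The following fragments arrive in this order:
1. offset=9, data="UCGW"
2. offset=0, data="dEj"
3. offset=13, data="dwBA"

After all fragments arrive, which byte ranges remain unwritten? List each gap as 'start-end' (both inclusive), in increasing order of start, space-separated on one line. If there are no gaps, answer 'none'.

Answer: 3-8 17-18

Derivation:
Fragment 1: offset=9 len=4
Fragment 2: offset=0 len=3
Fragment 3: offset=13 len=4
Gaps: 3-8 17-18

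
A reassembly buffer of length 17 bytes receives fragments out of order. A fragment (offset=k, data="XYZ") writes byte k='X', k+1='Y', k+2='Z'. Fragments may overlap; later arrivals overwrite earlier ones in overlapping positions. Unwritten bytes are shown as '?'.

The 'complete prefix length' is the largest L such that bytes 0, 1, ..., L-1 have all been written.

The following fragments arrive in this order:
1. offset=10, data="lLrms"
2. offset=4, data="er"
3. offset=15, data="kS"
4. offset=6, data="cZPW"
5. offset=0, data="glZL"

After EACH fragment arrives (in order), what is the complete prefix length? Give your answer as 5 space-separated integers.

Fragment 1: offset=10 data="lLrms" -> buffer=??????????lLrms?? -> prefix_len=0
Fragment 2: offset=4 data="er" -> buffer=????er????lLrms?? -> prefix_len=0
Fragment 3: offset=15 data="kS" -> buffer=????er????lLrmskS -> prefix_len=0
Fragment 4: offset=6 data="cZPW" -> buffer=????ercZPWlLrmskS -> prefix_len=0
Fragment 5: offset=0 data="glZL" -> buffer=glZLercZPWlLrmskS -> prefix_len=17

Answer: 0 0 0 0 17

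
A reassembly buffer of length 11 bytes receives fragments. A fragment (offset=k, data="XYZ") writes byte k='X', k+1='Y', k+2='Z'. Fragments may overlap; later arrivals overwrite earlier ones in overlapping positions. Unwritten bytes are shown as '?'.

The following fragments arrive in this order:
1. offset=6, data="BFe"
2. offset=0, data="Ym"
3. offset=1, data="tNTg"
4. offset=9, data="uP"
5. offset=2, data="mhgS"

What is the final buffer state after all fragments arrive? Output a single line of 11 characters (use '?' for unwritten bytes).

Fragment 1: offset=6 data="BFe" -> buffer=??????BFe??
Fragment 2: offset=0 data="Ym" -> buffer=Ym????BFe??
Fragment 3: offset=1 data="tNTg" -> buffer=YtNTg?BFe??
Fragment 4: offset=9 data="uP" -> buffer=YtNTg?BFeuP
Fragment 5: offset=2 data="mhgS" -> buffer=YtmhgSBFeuP

Answer: YtmhgSBFeuP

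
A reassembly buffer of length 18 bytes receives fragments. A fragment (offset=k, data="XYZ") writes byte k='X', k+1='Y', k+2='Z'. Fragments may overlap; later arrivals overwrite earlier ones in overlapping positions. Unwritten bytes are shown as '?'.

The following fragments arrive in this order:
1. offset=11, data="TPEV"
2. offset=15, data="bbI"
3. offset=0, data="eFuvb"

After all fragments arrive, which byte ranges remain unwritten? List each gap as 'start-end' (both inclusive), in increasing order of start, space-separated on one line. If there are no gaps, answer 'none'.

Fragment 1: offset=11 len=4
Fragment 2: offset=15 len=3
Fragment 3: offset=0 len=5
Gaps: 5-10

Answer: 5-10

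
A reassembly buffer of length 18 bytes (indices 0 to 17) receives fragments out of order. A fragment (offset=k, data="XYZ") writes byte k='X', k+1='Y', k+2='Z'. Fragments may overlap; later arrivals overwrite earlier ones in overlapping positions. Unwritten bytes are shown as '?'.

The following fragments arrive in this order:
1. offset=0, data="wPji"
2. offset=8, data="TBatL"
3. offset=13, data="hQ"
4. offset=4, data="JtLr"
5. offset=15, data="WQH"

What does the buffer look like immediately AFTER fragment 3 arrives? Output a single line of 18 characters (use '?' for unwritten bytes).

Fragment 1: offset=0 data="wPji" -> buffer=wPji??????????????
Fragment 2: offset=8 data="TBatL" -> buffer=wPji????TBatL?????
Fragment 3: offset=13 data="hQ" -> buffer=wPji????TBatLhQ???

Answer: wPji????TBatLhQ???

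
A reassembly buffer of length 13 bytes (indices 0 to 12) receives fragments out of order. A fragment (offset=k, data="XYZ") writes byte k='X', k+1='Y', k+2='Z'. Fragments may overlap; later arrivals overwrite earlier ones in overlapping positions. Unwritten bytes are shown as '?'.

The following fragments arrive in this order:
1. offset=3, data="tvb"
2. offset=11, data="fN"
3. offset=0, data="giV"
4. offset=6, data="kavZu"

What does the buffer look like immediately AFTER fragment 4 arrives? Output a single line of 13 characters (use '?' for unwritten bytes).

Answer: giVtvbkavZufN

Derivation:
Fragment 1: offset=3 data="tvb" -> buffer=???tvb???????
Fragment 2: offset=11 data="fN" -> buffer=???tvb?????fN
Fragment 3: offset=0 data="giV" -> buffer=giVtvb?????fN
Fragment 4: offset=6 data="kavZu" -> buffer=giVtvbkavZufN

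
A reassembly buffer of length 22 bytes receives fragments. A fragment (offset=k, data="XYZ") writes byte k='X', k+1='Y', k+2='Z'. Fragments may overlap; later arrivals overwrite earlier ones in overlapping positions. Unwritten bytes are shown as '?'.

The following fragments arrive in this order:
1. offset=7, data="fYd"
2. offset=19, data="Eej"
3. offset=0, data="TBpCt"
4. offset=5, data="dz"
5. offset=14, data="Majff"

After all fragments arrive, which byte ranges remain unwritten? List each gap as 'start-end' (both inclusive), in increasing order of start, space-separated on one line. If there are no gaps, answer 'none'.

Answer: 10-13

Derivation:
Fragment 1: offset=7 len=3
Fragment 2: offset=19 len=3
Fragment 3: offset=0 len=5
Fragment 4: offset=5 len=2
Fragment 5: offset=14 len=5
Gaps: 10-13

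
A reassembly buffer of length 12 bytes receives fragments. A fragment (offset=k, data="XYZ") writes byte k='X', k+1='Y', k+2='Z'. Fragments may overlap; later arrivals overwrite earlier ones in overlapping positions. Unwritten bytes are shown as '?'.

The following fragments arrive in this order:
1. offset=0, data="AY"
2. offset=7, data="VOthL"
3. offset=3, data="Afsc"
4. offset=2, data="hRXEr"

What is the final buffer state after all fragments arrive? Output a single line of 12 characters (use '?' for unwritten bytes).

Answer: AYhRXErVOthL

Derivation:
Fragment 1: offset=0 data="AY" -> buffer=AY??????????
Fragment 2: offset=7 data="VOthL" -> buffer=AY?????VOthL
Fragment 3: offset=3 data="Afsc" -> buffer=AY?AfscVOthL
Fragment 4: offset=2 data="hRXEr" -> buffer=AYhRXErVOthL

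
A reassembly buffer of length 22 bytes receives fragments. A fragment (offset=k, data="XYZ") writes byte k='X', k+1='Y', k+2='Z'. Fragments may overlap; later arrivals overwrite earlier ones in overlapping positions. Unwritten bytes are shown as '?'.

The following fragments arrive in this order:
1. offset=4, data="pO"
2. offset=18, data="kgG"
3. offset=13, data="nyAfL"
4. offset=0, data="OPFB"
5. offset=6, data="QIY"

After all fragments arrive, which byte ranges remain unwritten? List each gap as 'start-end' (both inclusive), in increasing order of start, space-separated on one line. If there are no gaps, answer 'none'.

Fragment 1: offset=4 len=2
Fragment 2: offset=18 len=3
Fragment 3: offset=13 len=5
Fragment 4: offset=0 len=4
Fragment 5: offset=6 len=3
Gaps: 9-12 21-21

Answer: 9-12 21-21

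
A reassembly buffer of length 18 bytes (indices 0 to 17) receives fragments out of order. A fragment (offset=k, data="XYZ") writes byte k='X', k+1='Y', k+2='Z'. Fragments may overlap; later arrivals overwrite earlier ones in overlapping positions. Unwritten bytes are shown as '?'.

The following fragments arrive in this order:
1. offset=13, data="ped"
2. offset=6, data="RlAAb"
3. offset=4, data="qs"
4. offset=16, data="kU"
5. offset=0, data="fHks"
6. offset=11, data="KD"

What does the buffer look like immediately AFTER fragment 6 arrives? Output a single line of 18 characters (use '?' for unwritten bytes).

Answer: fHksqsRlAAbKDpedkU

Derivation:
Fragment 1: offset=13 data="ped" -> buffer=?????????????ped??
Fragment 2: offset=6 data="RlAAb" -> buffer=??????RlAAb??ped??
Fragment 3: offset=4 data="qs" -> buffer=????qsRlAAb??ped??
Fragment 4: offset=16 data="kU" -> buffer=????qsRlAAb??pedkU
Fragment 5: offset=0 data="fHks" -> buffer=fHksqsRlAAb??pedkU
Fragment 6: offset=11 data="KD" -> buffer=fHksqsRlAAbKDpedkU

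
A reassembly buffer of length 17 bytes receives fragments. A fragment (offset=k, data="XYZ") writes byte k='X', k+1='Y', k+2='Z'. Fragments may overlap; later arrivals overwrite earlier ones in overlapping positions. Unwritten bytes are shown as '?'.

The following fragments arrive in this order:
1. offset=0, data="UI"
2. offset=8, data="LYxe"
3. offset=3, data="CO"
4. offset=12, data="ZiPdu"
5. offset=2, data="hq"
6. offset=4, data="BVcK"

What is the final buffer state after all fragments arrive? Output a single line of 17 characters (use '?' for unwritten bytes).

Answer: UIhqBVcKLYxeZiPdu

Derivation:
Fragment 1: offset=0 data="UI" -> buffer=UI???????????????
Fragment 2: offset=8 data="LYxe" -> buffer=UI??????LYxe?????
Fragment 3: offset=3 data="CO" -> buffer=UI?CO???LYxe?????
Fragment 4: offset=12 data="ZiPdu" -> buffer=UI?CO???LYxeZiPdu
Fragment 5: offset=2 data="hq" -> buffer=UIhqO???LYxeZiPdu
Fragment 6: offset=4 data="BVcK" -> buffer=UIhqBVcKLYxeZiPdu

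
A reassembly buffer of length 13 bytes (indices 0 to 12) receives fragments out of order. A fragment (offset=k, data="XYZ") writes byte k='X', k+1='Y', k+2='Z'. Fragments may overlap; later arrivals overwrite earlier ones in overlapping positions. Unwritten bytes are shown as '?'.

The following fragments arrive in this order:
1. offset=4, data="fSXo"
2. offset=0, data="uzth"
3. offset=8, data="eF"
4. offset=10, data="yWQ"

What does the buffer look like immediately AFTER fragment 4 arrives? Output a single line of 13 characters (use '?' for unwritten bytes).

Fragment 1: offset=4 data="fSXo" -> buffer=????fSXo?????
Fragment 2: offset=0 data="uzth" -> buffer=uzthfSXo?????
Fragment 3: offset=8 data="eF" -> buffer=uzthfSXoeF???
Fragment 4: offset=10 data="yWQ" -> buffer=uzthfSXoeFyWQ

Answer: uzthfSXoeFyWQ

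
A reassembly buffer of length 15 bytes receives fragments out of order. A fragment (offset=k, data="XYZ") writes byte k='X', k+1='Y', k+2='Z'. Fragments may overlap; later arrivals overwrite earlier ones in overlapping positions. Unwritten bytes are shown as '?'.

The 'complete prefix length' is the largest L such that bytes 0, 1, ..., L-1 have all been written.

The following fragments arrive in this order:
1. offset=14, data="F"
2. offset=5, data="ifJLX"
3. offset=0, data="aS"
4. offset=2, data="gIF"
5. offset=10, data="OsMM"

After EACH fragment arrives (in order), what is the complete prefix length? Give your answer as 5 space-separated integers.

Fragment 1: offset=14 data="F" -> buffer=??????????????F -> prefix_len=0
Fragment 2: offset=5 data="ifJLX" -> buffer=?????ifJLX????F -> prefix_len=0
Fragment 3: offset=0 data="aS" -> buffer=aS???ifJLX????F -> prefix_len=2
Fragment 4: offset=2 data="gIF" -> buffer=aSgIFifJLX????F -> prefix_len=10
Fragment 5: offset=10 data="OsMM" -> buffer=aSgIFifJLXOsMMF -> prefix_len=15

Answer: 0 0 2 10 15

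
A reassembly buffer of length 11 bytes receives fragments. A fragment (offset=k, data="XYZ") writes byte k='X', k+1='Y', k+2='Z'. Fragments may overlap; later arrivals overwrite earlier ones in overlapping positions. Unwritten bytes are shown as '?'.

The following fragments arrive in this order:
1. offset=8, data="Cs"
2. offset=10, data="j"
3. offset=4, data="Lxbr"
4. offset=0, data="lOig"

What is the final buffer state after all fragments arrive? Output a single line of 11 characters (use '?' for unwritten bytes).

Fragment 1: offset=8 data="Cs" -> buffer=????????Cs?
Fragment 2: offset=10 data="j" -> buffer=????????Csj
Fragment 3: offset=4 data="Lxbr" -> buffer=????LxbrCsj
Fragment 4: offset=0 data="lOig" -> buffer=lOigLxbrCsj

Answer: lOigLxbrCsj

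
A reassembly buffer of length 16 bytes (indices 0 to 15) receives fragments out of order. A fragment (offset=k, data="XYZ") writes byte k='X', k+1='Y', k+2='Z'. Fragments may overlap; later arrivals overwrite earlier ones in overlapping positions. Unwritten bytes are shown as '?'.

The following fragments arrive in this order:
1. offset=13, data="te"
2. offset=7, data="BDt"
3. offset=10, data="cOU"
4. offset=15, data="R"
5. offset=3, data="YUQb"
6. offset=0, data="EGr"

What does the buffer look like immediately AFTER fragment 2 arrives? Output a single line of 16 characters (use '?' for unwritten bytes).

Fragment 1: offset=13 data="te" -> buffer=?????????????te?
Fragment 2: offset=7 data="BDt" -> buffer=???????BDt???te?

Answer: ???????BDt???te?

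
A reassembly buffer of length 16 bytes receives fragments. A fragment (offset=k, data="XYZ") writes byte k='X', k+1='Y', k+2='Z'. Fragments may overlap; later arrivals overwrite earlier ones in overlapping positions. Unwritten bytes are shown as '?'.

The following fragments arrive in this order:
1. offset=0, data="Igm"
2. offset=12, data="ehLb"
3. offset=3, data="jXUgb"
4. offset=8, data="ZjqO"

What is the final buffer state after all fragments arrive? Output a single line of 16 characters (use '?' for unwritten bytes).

Answer: IgmjXUgbZjqOehLb

Derivation:
Fragment 1: offset=0 data="Igm" -> buffer=Igm?????????????
Fragment 2: offset=12 data="ehLb" -> buffer=Igm?????????ehLb
Fragment 3: offset=3 data="jXUgb" -> buffer=IgmjXUgb????ehLb
Fragment 4: offset=8 data="ZjqO" -> buffer=IgmjXUgbZjqOehLb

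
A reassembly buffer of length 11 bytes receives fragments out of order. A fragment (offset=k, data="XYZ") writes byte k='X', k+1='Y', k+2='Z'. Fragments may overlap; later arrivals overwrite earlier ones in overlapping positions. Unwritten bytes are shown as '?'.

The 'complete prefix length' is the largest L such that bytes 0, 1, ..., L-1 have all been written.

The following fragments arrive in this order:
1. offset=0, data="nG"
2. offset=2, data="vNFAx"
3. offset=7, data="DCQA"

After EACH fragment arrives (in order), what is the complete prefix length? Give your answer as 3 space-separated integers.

Fragment 1: offset=0 data="nG" -> buffer=nG????????? -> prefix_len=2
Fragment 2: offset=2 data="vNFAx" -> buffer=nGvNFAx???? -> prefix_len=7
Fragment 3: offset=7 data="DCQA" -> buffer=nGvNFAxDCQA -> prefix_len=11

Answer: 2 7 11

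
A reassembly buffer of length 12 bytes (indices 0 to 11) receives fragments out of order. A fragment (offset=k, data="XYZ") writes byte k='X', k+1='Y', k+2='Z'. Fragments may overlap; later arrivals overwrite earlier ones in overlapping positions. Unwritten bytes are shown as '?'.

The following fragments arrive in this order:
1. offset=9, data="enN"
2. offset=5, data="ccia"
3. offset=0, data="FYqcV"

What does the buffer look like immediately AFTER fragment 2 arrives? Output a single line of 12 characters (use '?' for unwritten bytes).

Fragment 1: offset=9 data="enN" -> buffer=?????????enN
Fragment 2: offset=5 data="ccia" -> buffer=?????cciaenN

Answer: ?????cciaenN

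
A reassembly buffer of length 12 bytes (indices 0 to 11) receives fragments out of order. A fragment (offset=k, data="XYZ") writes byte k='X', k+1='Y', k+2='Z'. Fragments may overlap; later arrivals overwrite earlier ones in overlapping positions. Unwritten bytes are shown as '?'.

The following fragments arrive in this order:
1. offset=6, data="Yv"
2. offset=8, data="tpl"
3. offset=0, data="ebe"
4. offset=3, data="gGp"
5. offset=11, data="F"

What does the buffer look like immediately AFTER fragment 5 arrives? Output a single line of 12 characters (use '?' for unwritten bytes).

Fragment 1: offset=6 data="Yv" -> buffer=??????Yv????
Fragment 2: offset=8 data="tpl" -> buffer=??????Yvtpl?
Fragment 3: offset=0 data="ebe" -> buffer=ebe???Yvtpl?
Fragment 4: offset=3 data="gGp" -> buffer=ebegGpYvtpl?
Fragment 5: offset=11 data="F" -> buffer=ebegGpYvtplF

Answer: ebegGpYvtplF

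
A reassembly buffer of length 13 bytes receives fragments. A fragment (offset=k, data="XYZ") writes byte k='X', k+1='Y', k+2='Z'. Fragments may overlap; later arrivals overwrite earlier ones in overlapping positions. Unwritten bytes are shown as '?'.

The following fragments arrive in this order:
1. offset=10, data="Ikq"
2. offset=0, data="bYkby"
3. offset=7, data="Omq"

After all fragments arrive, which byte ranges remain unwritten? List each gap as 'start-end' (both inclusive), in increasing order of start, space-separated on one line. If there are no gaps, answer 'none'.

Answer: 5-6

Derivation:
Fragment 1: offset=10 len=3
Fragment 2: offset=0 len=5
Fragment 3: offset=7 len=3
Gaps: 5-6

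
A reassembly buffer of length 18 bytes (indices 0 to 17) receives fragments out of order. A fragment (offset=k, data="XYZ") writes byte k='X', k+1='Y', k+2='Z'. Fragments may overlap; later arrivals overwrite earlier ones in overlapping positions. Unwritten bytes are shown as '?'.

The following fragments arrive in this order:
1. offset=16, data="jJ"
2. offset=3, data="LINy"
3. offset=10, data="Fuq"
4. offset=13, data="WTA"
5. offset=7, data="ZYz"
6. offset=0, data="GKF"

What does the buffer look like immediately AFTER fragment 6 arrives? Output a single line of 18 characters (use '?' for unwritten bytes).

Fragment 1: offset=16 data="jJ" -> buffer=????????????????jJ
Fragment 2: offset=3 data="LINy" -> buffer=???LINy?????????jJ
Fragment 3: offset=10 data="Fuq" -> buffer=???LINy???Fuq???jJ
Fragment 4: offset=13 data="WTA" -> buffer=???LINy???FuqWTAjJ
Fragment 5: offset=7 data="ZYz" -> buffer=???LINyZYzFuqWTAjJ
Fragment 6: offset=0 data="GKF" -> buffer=GKFLINyZYzFuqWTAjJ

Answer: GKFLINyZYzFuqWTAjJ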